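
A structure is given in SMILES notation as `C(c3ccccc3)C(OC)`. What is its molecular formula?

Atom tally by fragment:
  C6H5CH2 → C:7 H:7
  CH2OCH3 → C:2 H:5 O:1
Element totals:
  C: 9
  H: 12
  O: 1

C9H12O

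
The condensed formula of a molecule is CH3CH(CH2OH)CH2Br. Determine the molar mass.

153.02 g/mol

Atom tally by fragment:
  CH3 → C:1 H:3
  CH(CH2OH) → C:2 H:4 O:1
  CH2Br → C:1 H:2 Br:1
Element totals:
  C: 4
  H: 9
  Br: 1
  O: 1
Molecular formula: C4H9BrO.
  M = 4(12.011) + 9(1.008) + 79.904 + 15.999
    = 48.044 + 9.072 + 79.904 + 15.999 = 153.019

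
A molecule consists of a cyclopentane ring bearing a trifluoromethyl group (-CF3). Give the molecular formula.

C6H9F3

Atom tally by fragment:
  cyclopentane ring core → C:5 H:10
  (− 1 ring H displaced by substituents)
  + CF3 → C:1 F:3
Element totals:
  C: 6
  H: 9
  F: 3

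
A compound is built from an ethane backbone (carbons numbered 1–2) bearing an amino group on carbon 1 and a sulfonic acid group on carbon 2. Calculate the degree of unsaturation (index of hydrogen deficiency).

Atom tally by fragment:
  H2NCH2 → C:1 H:4 N:1
  CH2SO3H → C:1 H:3 S:1 O:3
Element totals:
  C: 2
  H: 7
  N: 1
  O: 3
  S: 1
Molecular formula: C2H7NO3S.
DoU = (2C + 2 + N − H − X) / 2 = (2·2 + 2 + 1 − 7 − 0) / 2 = 0.

0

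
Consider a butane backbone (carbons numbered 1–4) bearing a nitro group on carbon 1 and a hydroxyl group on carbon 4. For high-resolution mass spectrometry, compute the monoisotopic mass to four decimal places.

119.0582

Atom tally by fragment:
  O2NCH2 → C:1 H:2 N:1 O:2
  CH2 → C:1 H:2
  CH2 → C:1 H:2
  CH2OH → C:1 H:3 O:1
Element totals:
  C: 4
  H: 9
  N: 1
  O: 3
Molecular formula: C4H9NO3.
  M = 4(12.0) + 9(1.007825) + 14.003074 + 3(15.994915)
    = 48.000000 + 9.070425 + 14.003074 + 47.984745 = 119.058244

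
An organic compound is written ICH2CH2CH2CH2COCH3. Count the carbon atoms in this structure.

Atom tally by fragment:
  ICH2 → C:1 H:2 I:1
  CH2 → C:1 H:2
  CH2 → C:1 H:2
  CH2COCH3 → C:3 H:5 O:1
Element totals:
  C: 6
  H: 11
  I: 1
  O: 1

6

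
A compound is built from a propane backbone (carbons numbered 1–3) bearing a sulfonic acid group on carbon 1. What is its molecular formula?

C3H8O3S

Atom tally by fragment:
  HO3SCH2 → C:1 H:3 S:1 O:3
  CH2 → C:1 H:2
  CH3 → C:1 H:3
Element totals:
  C: 3
  H: 8
  O: 3
  S: 1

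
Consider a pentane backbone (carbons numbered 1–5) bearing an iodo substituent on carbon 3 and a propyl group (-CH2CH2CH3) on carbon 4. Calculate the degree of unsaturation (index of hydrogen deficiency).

0

Atom tally by fragment:
  CH3 → C:1 H:3
  CH2 → C:1 H:2
  CH(I) → C:1 H:1 I:1
  CH(CH2CH2CH3) → C:4 H:8
  CH3 → C:1 H:3
Element totals:
  C: 8
  H: 17
  I: 1
Molecular formula: C8H17I.
DoU = (2C + 2 + N − H − X) / 2 = (2·8 + 2 + 0 − 17 − 1) / 2 = 0.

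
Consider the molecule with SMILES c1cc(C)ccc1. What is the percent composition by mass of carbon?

91.25%

Atom tally by fragment:
  benzene ring core → C:6 H:6
  (− 1 ring H displaced by substituents)
  + CH3 → C:1 H:3
Element totals:
  C: 7
  H: 8
Molecular formula: C7H8.
Molar mass = 92.141 g/mol.
Mass from C: 7 × 12.011 = 84.077 g/mol.
%C = 84.077 / 92.141 × 100 = 91.25%.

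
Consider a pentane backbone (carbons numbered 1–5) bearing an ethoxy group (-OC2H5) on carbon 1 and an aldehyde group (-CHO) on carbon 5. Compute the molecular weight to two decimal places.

144.21 g/mol

Atom tally by fragment:
  C2H5OCH2 → C:3 H:7 O:1
  CH2 → C:1 H:2
  CH2 → C:1 H:2
  CH2 → C:1 H:2
  CH2CHO → C:2 H:3 O:1
Element totals:
  C: 8
  H: 16
  O: 2
Molecular formula: C8H16O2.
  M = 8(12.011) + 16(1.008) + 2(15.999)
    = 96.088 + 16.128 + 31.998 = 144.214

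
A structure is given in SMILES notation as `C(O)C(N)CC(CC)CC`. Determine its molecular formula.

C8H19NO

Atom tally by fragment:
  HOCH2 → C:1 H:3 O:1
  CH(NH2) → C:1 H:3 N:1
  CH2 → C:1 H:2
  CH(C2H5) → C:3 H:6
  CH2 → C:1 H:2
  CH3 → C:1 H:3
Element totals:
  C: 8
  H: 19
  N: 1
  O: 1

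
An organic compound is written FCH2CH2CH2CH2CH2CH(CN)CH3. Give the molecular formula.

Atom tally by fragment:
  FCH2 → C:1 H:2 F:1
  CH2 → C:1 H:2
  CH2 → C:1 H:2
  CH2 → C:1 H:2
  CH2 → C:1 H:2
  CH(CN) → C:2 H:1 N:1
  CH3 → C:1 H:3
Element totals:
  C: 8
  H: 14
  F: 1
  N: 1

C8H14FN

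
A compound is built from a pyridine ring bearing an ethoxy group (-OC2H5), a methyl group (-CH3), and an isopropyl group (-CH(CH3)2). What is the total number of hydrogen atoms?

Atom tally by fragment:
  pyridine ring core → C:5 H:5 N:1
  (− 3 ring H displaced by substituents)
  + OC2H5 → C:2 H:5 O:1
  + CH3 → C:1 H:3
  + CH(CH3)2 → C:3 H:7
Element totals:
  C: 11
  H: 17
  N: 1
  O: 1

17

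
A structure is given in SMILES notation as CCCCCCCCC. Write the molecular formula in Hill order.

Atom tally by fragment:
  CH3 → C:1 H:3
  CH2 → C:1 H:2
  CH2 → C:1 H:2
  CH2 → C:1 H:2
  CH2 → C:1 H:2
  CH2 → C:1 H:2
  CH2 → C:1 H:2
  CH2 → C:1 H:2
  CH3 → C:1 H:3
Element totals:
  C: 9
  H: 20

C9H20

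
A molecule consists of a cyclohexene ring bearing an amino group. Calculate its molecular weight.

Atom tally by fragment:
  cyclohexene ring core → C:6 H:10
  (− 1 ring H displaced by substituents)
  + NH2 → N:1 H:2
Element totals:
  C: 6
  H: 11
  N: 1
Molecular formula: C6H11N.
  M = 6(12.011) + 11(1.008) + 14.007
    = 72.066 + 11.088 + 14.007 = 97.161

97.16 g/mol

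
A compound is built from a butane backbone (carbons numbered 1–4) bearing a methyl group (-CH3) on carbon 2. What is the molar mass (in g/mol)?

72.15 g/mol

Atom tally by fragment:
  CH3 → C:1 H:3
  CH(CH3) → C:2 H:4
  CH2 → C:1 H:2
  CH3 → C:1 H:3
Element totals:
  C: 5
  H: 12
Molecular formula: C5H12.
  M = 5(12.011) + 12(1.008)
    = 60.055 + 12.096 = 72.151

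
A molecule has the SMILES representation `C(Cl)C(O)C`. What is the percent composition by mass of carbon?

38.11%

Atom tally by fragment:
  ClCH2 → C:1 H:2 Cl:1
  CH(OH) → C:1 H:2 O:1
  CH3 → C:1 H:3
Element totals:
  C: 3
  H: 7
  Cl: 1
  O: 1
Molecular formula: C3H7ClO.
Molar mass = 94.538 g/mol.
Mass from C: 3 × 12.011 = 36.033 g/mol.
%C = 36.033 / 94.538 × 100 = 38.11%.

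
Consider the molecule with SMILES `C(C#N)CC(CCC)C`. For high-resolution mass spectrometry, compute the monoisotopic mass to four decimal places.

Atom tally by fragment:
  NCCH2 → C:2 H:2 N:1
  CH2 → C:1 H:2
  CH(CH2CH2CH3) → C:4 H:8
  CH3 → C:1 H:3
Element totals:
  C: 8
  H: 15
  N: 1
Molecular formula: C8H15N.
  M = 8(12.0) + 15(1.007825) + 14.003074
    = 96.000000 + 15.117375 + 14.003074 = 125.120449

125.1204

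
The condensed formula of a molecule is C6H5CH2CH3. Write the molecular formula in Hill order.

C8H10

Atom tally by fragment:
  C6H5CH2 → C:7 H:7
  CH3 → C:1 H:3
Element totals:
  C: 8
  H: 10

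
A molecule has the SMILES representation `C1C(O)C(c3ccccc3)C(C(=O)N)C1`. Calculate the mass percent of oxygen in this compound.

15.59%

Atom tally by fragment:
  cyclopentane ring core → C:5 H:10
  (− 3 ring H displaced by substituents)
  + OH → O:1 H:1
  + C6H5 → C:6 H:5
  + CONH2 → C:1 H:2 O:1 N:1
Element totals:
  C: 12
  H: 15
  N: 1
  O: 2
Molecular formula: C12H15NO2.
Molar mass = 205.257 g/mol.
Mass from O: 2 × 15.999 = 31.998 g/mol.
%O = 31.998 / 205.257 × 100 = 15.59%.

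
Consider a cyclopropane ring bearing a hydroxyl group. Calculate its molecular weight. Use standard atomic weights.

58.08 g/mol

Atom tally by fragment:
  cyclopropane ring core → C:3 H:6
  (− 1 ring H displaced by substituents)
  + OH → O:1 H:1
Element totals:
  C: 3
  H: 6
  O: 1
Molecular formula: C3H6O.
  M = 3(12.011) + 6(1.008) + 15.999
    = 36.033 + 6.048 + 15.999 = 58.080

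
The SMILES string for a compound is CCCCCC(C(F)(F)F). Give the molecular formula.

Atom tally by fragment:
  CH3 → C:1 H:3
  CH2 → C:1 H:2
  CH2 → C:1 H:2
  CH2 → C:1 H:2
  CH2 → C:1 H:2
  CH2CF3 → C:2 H:2 F:3
Element totals:
  C: 7
  H: 13
  F: 3

C7H13F3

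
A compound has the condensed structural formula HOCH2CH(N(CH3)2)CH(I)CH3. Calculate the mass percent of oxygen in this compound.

6.58%

Atom tally by fragment:
  HOCH2 → C:1 H:3 O:1
  CH(N(CH3)2) → C:3 H:7 N:1
  CH(I) → C:1 H:1 I:1
  CH3 → C:1 H:3
Element totals:
  C: 6
  H: 14
  I: 1
  N: 1
  O: 1
Molecular formula: C6H14INO.
Molar mass = 243.088 g/mol.
Mass from O: 1 × 15.999 = 15.999 g/mol.
%O = 15.999 / 243.088 × 100 = 6.58%.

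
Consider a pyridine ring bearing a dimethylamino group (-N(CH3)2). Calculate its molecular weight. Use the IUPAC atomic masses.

Atom tally by fragment:
  pyridine ring core → C:5 H:5 N:1
  (− 1 ring H displaced by substituents)
  + N(CH3)2 → N:1 C:2 H:6
Element totals:
  C: 7
  H: 10
  N: 2
Molecular formula: C7H10N2.
  M = 7(12.011) + 10(1.008) + 2(14.007)
    = 84.077 + 10.080 + 28.014 = 122.171

122.17 g/mol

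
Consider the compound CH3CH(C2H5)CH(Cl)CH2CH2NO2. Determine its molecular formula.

C7H14ClNO2

Element totals:
  C: 7
  H: 14
  Cl: 1
  N: 1
  O: 2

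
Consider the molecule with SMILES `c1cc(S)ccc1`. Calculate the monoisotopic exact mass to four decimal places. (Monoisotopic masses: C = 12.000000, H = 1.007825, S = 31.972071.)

Atom tally by fragment:
  benzene ring core → C:6 H:6
  (− 1 ring H displaced by substituents)
  + SH → S:1 H:1
Element totals:
  C: 6
  H: 6
  S: 1
Molecular formula: C6H6S.
  M = 6(12.0) + 6(1.007825) + 31.972071
    = 72.000000 + 6.046950 + 31.972071 = 110.019021

110.0190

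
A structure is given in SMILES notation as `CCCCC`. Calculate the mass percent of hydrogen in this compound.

Atom tally by fragment:
  CH3 → C:1 H:3
  CH2 → C:1 H:2
  CH2 → C:1 H:2
  CH2 → C:1 H:2
  CH3 → C:1 H:3
Element totals:
  C: 5
  H: 12
Molecular formula: C5H12.
Molar mass = 72.151 g/mol.
Mass from H: 12 × 1.008 = 12.096 g/mol.
%H = 12.096 / 72.151 × 100 = 16.76%.

16.76%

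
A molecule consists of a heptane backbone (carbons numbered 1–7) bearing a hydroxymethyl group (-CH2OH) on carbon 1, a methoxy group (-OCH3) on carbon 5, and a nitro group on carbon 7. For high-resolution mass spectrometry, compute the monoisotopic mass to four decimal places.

205.1314

Atom tally by fragment:
  HOCH2CH2 → C:2 H:5 O:1
  CH2 → C:1 H:2
  CH2 → C:1 H:2
  CH2 → C:1 H:2
  CH(OCH3) → C:2 H:4 O:1
  CH2 → C:1 H:2
  CH2NO2 → C:1 H:2 N:1 O:2
Element totals:
  C: 9
  H: 19
  N: 1
  O: 4
Molecular formula: C9H19NO4.
  M = 9(12.0) + 19(1.007825) + 14.003074 + 4(15.994915)
    = 108.000000 + 19.148675 + 14.003074 + 63.979660 = 205.131409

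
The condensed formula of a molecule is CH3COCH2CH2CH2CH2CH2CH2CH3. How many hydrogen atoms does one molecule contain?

18

Atom tally by fragment:
  CH3COCH2 → C:3 H:5 O:1
  CH2 → C:1 H:2
  CH2 → C:1 H:2
  CH2 → C:1 H:2
  CH2 → C:1 H:2
  CH2 → C:1 H:2
  CH3 → C:1 H:3
Element totals:
  C: 9
  H: 18
  O: 1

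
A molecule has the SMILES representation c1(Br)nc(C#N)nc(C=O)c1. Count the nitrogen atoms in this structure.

Atom tally by fragment:
  pyrimidine ring core → C:4 H:4 N:2
  (− 3 ring H displaced by substituents)
  + Br → Br:1
  + CN → C:1 N:1
  + CHO → C:1 H:1 O:1
Element totals:
  C: 6
  H: 2
  Br: 1
  N: 3
  O: 1

3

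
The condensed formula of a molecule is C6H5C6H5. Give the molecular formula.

Atom tally by fragment:
  benzene ring core → C:6 H:6
  (− 1 ring H displaced by substituents)
  + C6H5 → C:6 H:5
Element totals:
  C: 12
  H: 10

C12H10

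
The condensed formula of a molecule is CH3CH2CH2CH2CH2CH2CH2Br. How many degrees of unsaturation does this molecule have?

Element totals:
  C: 7
  H: 15
  Br: 1
Molecular formula: C7H15Br.
DoU = (2C + 2 + N − H − X) / 2 = (2·7 + 2 + 0 − 15 − 1) / 2 = 0.

0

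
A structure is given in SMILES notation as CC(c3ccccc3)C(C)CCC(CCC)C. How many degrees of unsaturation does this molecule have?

Atom tally by fragment:
  CH3 → C:1 H:3
  CH(C6H5) → C:7 H:6
  CH(CH3) → C:2 H:4
  CH2 → C:1 H:2
  CH2 → C:1 H:2
  CH(CH2CH2CH3) → C:4 H:8
  CH3 → C:1 H:3
Element totals:
  C: 17
  H: 28
Molecular formula: C17H28.
DoU = (2C + 2 + N − H − X) / 2 = (2·17 + 2 + 0 − 28 − 0) / 2 = 4.

4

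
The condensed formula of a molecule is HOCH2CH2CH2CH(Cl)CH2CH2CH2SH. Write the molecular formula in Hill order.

Element totals:
  C: 7
  H: 15
  Cl: 1
  O: 1
  S: 1

C7H15ClOS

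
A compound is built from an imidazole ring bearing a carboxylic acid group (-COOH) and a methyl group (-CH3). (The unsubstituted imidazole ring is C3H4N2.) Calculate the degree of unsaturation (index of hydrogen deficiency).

4

Atom tally by fragment:
  imidazole ring core → C:3 H:4 N:2
  (− 2 ring H displaced by substituents)
  + COOH → C:1 H:1 O:2
  + CH3 → C:1 H:3
Element totals:
  C: 5
  H: 6
  N: 2
  O: 2
Molecular formula: C5H6N2O2.
DoU = (2C + 2 + N − H − X) / 2 = (2·5 + 2 + 2 − 6 − 0) / 2 = 4.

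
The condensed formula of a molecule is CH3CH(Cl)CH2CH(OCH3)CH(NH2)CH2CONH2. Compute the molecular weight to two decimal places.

Element totals:
  C: 8
  H: 17
  Cl: 1
  N: 2
  O: 2
Molecular formula: C8H17ClN2O2.
  M = 8(12.011) + 17(1.008) + 35.45 + 2(14.007) + 2(15.999)
    = 96.088 + 17.136 + 35.450 + 28.014 + 31.998 = 208.686

208.69 g/mol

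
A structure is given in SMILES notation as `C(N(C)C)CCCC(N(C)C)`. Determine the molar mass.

158.29 g/mol

Atom tally by fragment:
  (CH3)2NCH2 → C:3 H:8 N:1
  CH2 → C:1 H:2
  CH2 → C:1 H:2
  CH2 → C:1 H:2
  CH2N(CH3)2 → C:3 H:8 N:1
Element totals:
  C: 9
  H: 22
  N: 2
Molecular formula: C9H22N2.
  M = 9(12.011) + 22(1.008) + 2(14.007)
    = 108.099 + 22.176 + 28.014 = 158.289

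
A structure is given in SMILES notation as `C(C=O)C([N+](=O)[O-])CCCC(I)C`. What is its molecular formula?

Atom tally by fragment:
  OHCCH2 → C:2 H:3 O:1
  CH(NO2) → C:1 H:1 N:1 O:2
  CH2 → C:1 H:2
  CH2 → C:1 H:2
  CH2 → C:1 H:2
  CH(I) → C:1 H:1 I:1
  CH3 → C:1 H:3
Element totals:
  C: 8
  H: 14
  I: 1
  N: 1
  O: 3

C8H14INO3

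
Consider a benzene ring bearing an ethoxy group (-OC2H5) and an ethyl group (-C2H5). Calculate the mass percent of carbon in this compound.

Atom tally by fragment:
  benzene ring core → C:6 H:6
  (− 2 ring H displaced by substituents)
  + OC2H5 → C:2 H:5 O:1
  + C2H5 → C:2 H:5
Element totals:
  C: 10
  H: 14
  O: 1
Molecular formula: C10H14O.
Molar mass = 150.221 g/mol.
Mass from C: 10 × 12.011 = 120.110 g/mol.
%C = 120.110 / 150.221 × 100 = 79.96%.

79.96%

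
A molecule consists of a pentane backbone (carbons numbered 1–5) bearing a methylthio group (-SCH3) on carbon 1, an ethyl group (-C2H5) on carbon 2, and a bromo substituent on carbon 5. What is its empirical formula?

Atom tally by fragment:
  CH3SCH2 → C:2 H:5 S:1
  CH(C2H5) → C:3 H:6
  CH2 → C:1 H:2
  CH2 → C:1 H:2
  CH2Br → C:1 H:2 Br:1
Element totals:
  C: 8
  H: 17
  Br: 1
  S: 1
Molecular formula: C8H17BrS.
gcd of subscripts (1, 8, 17, 1) = 1, so the empirical formula equals the molecular formula.

C8H17BrS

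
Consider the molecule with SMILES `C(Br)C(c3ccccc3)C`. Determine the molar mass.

Atom tally by fragment:
  BrCH2 → C:1 H:2 Br:1
  CH(C6H5) → C:7 H:6
  CH3 → C:1 H:3
Element totals:
  C: 9
  H: 11
  Br: 1
Molecular formula: C9H11Br.
  M = 9(12.011) + 11(1.008) + 79.904
    = 108.099 + 11.088 + 79.904 = 199.091

199.09 g/mol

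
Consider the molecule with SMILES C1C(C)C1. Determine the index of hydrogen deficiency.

1

Atom tally by fragment:
  cyclopropane ring core → C:3 H:6
  (− 1 ring H displaced by substituents)
  + CH3 → C:1 H:3
Element totals:
  C: 4
  H: 8
Molecular formula: C4H8.
DoU = (2C + 2 + N − H − X) / 2 = (2·4 + 2 + 0 − 8 − 0) / 2 = 1.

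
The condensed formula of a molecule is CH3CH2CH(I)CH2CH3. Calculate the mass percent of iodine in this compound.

Atom tally by fragment:
  CH3 → C:1 H:3
  CH2 → C:1 H:2
  CH(I) → C:1 H:1 I:1
  CH2 → C:1 H:2
  CH3 → C:1 H:3
Element totals:
  C: 5
  H: 11
  I: 1
Molecular formula: C5H11I.
Molar mass = 198.047 g/mol.
Mass from I: 1 × 126.904 = 126.904 g/mol.
%I = 126.904 / 198.047 × 100 = 64.08%.

64.08%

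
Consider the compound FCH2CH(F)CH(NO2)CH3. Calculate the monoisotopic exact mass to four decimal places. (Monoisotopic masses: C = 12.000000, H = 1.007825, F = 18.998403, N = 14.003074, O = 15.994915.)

139.0445

Atom tally by fragment:
  FCH2 → C:1 H:2 F:1
  CH(F) → C:1 H:1 F:1
  CH(NO2) → C:1 H:1 N:1 O:2
  CH3 → C:1 H:3
Element totals:
  C: 4
  H: 7
  F: 2
  N: 1
  O: 2
Molecular formula: C4H7F2NO2.
  M = 4(12.0) + 7(1.007825) + 2(18.998403) + 14.003074 + 2(15.994915)
    = 48.000000 + 7.054775 + 37.996806 + 14.003074 + 31.989830 = 139.044485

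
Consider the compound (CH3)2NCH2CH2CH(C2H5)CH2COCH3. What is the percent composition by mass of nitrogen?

Atom tally by fragment:
  (CH3)2NCH2 → C:3 H:8 N:1
  CH2 → C:1 H:2
  CH(C2H5) → C:3 H:6
  CH2COCH3 → C:3 H:5 O:1
Element totals:
  C: 10
  H: 21
  N: 1
  O: 1
Molecular formula: C10H21NO.
Molar mass = 171.284 g/mol.
Mass from N: 1 × 14.007 = 14.007 g/mol.
%N = 14.007 / 171.284 × 100 = 8.18%.

8.18%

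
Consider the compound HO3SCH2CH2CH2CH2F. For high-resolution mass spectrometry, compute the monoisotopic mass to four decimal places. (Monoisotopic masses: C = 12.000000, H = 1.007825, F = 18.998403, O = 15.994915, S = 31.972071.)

Element totals:
  C: 4
  H: 9
  F: 1
  O: 3
  S: 1
Molecular formula: C4H9FO3S.
  M = 4(12.0) + 9(1.007825) + 18.998403 + 3(15.994915) + 31.972071
    = 48.000000 + 9.070425 + 18.998403 + 47.984745 + 31.972071 = 156.025644

156.0256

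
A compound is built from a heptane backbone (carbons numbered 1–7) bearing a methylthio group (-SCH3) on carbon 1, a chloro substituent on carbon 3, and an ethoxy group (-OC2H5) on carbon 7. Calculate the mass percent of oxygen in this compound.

Atom tally by fragment:
  CH3SCH2 → C:2 H:5 S:1
  CH2 → C:1 H:2
  CH(Cl) → C:1 H:1 Cl:1
  CH2 → C:1 H:2
  CH2 → C:1 H:2
  CH2 → C:1 H:2
  CH2OC2H5 → C:3 H:7 O:1
Element totals:
  C: 10
  H: 21
  Cl: 1
  O: 1
  S: 1
Molecular formula: C10H21ClOS.
Molar mass = 224.787 g/mol.
Mass from O: 1 × 15.999 = 15.999 g/mol.
%O = 15.999 / 224.787 × 100 = 7.12%.

7.12%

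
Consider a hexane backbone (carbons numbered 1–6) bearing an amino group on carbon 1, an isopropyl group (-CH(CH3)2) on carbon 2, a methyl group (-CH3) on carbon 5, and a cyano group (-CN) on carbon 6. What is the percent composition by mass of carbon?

72.47%

Atom tally by fragment:
  H2NCH2 → C:1 H:4 N:1
  CH(CH(CH3)2) → C:4 H:8
  CH2 → C:1 H:2
  CH2 → C:1 H:2
  CH(CH3) → C:2 H:4
  CH2CN → C:2 H:2 N:1
Element totals:
  C: 11
  H: 22
  N: 2
Molecular formula: C11H22N2.
Molar mass = 182.311 g/mol.
Mass from C: 11 × 12.011 = 132.121 g/mol.
%C = 132.121 / 182.311 × 100 = 72.47%.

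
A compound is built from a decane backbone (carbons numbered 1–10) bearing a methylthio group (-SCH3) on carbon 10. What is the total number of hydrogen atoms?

Atom tally by fragment:
  CH3 → C:1 H:3
  CH2 → C:1 H:2
  CH2 → C:1 H:2
  CH2 → C:1 H:2
  CH2 → C:1 H:2
  CH2 → C:1 H:2
  CH2 → C:1 H:2
  CH2 → C:1 H:2
  CH2 → C:1 H:2
  CH2SCH3 → C:2 H:5 S:1
Element totals:
  C: 11
  H: 24
  S: 1

24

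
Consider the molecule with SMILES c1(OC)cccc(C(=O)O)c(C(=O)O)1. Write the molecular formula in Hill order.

C9H8O5

Atom tally by fragment:
  benzene ring core → C:6 H:6
  (− 3 ring H displaced by substituents)
  + OCH3 → C:1 H:3 O:1
  + COOH → C:1 H:1 O:2
  + COOH → C:1 H:1 O:2
Element totals:
  C: 9
  H: 8
  O: 5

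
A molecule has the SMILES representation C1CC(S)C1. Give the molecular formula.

C4H8S

Atom tally by fragment:
  cyclobutane ring core → C:4 H:8
  (− 1 ring H displaced by substituents)
  + SH → S:1 H:1
Element totals:
  C: 4
  H: 8
  S: 1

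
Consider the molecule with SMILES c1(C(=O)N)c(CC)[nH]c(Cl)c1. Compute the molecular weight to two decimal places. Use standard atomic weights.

Atom tally by fragment:
  pyrrole ring core → C:4 H:5 N:1
  (− 3 ring H displaced by substituents)
  + CONH2 → C:1 H:2 O:1 N:1
  + C2H5 → C:2 H:5
  + Cl → Cl:1
Element totals:
  C: 7
  H: 9
  Cl: 1
  N: 2
  O: 1
Molecular formula: C7H9ClN2O.
  M = 7(12.011) + 9(1.008) + 35.45 + 2(14.007) + 15.999
    = 84.077 + 9.072 + 35.450 + 28.014 + 15.999 = 172.612

172.61 g/mol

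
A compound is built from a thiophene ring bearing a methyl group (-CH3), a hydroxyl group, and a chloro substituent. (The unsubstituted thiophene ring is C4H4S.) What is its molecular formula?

Atom tally by fragment:
  thiophene ring core → C:4 H:4 S:1
  (− 3 ring H displaced by substituents)
  + CH3 → C:1 H:3
  + OH → O:1 H:1
  + Cl → Cl:1
Element totals:
  C: 5
  H: 5
  Cl: 1
  O: 1
  S: 1

C5H5ClOS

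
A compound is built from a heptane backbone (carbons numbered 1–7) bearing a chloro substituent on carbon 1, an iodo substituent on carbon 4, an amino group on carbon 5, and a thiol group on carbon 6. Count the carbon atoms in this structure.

Atom tally by fragment:
  ClCH2 → C:1 H:2 Cl:1
  CH2 → C:1 H:2
  CH2 → C:1 H:2
  CH(I) → C:1 H:1 I:1
  CH(NH2) → C:1 H:3 N:1
  CH(SH) → C:1 H:2 S:1
  CH3 → C:1 H:3
Element totals:
  C: 7
  H: 15
  Cl: 1
  I: 1
  N: 1
  S: 1

7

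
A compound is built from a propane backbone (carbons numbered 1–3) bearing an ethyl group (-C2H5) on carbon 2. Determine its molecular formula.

Atom tally by fragment:
  CH3 → C:1 H:3
  CH(C2H5) → C:3 H:6
  CH3 → C:1 H:3
Element totals:
  C: 5
  H: 12

C5H12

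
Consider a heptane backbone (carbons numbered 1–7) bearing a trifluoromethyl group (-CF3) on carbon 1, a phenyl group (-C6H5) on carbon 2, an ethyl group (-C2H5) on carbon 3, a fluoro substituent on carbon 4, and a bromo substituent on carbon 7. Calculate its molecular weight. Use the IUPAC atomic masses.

Atom tally by fragment:
  F3CCH2 → C:2 H:2 F:3
  CH(C6H5) → C:7 H:6
  CH(C2H5) → C:3 H:6
  CH(F) → C:1 H:1 F:1
  CH2 → C:1 H:2
  CH2 → C:1 H:2
  CH2Br → C:1 H:2 Br:1
Element totals:
  C: 16
  H: 21
  Br: 1
  F: 4
Molecular formula: C16H21BrF4.
  M = 16(12.011) + 21(1.008) + 79.904 + 4(18.998)
    = 192.176 + 21.168 + 79.904 + 75.992 = 369.240

369.24 g/mol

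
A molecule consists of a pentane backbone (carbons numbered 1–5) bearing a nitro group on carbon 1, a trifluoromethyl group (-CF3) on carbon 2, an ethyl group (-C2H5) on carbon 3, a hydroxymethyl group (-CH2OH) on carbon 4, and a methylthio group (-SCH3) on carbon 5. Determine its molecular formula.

Atom tally by fragment:
  O2NCH2 → C:1 H:2 N:1 O:2
  CH(CF3) → C:2 H:1 F:3
  CH(C2H5) → C:3 H:6
  CH(CH2OH) → C:2 H:4 O:1
  CH2SCH3 → C:2 H:5 S:1
Element totals:
  C: 10
  H: 18
  F: 3
  N: 1
  O: 3
  S: 1

C10H18F3NO3S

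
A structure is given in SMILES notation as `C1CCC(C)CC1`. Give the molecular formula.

Atom tally by fragment:
  cyclohexane ring core → C:6 H:12
  (− 1 ring H displaced by substituents)
  + CH3 → C:1 H:3
Element totals:
  C: 7
  H: 14

C7H14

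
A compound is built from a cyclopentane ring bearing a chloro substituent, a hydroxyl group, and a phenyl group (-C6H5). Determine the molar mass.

196.67 g/mol

Atom tally by fragment:
  cyclopentane ring core → C:5 H:10
  (− 3 ring H displaced by substituents)
  + Cl → Cl:1
  + OH → O:1 H:1
  + C6H5 → C:6 H:5
Element totals:
  C: 11
  H: 13
  Cl: 1
  O: 1
Molecular formula: C11H13ClO.
  M = 11(12.011) + 13(1.008) + 35.45 + 15.999
    = 132.121 + 13.104 + 35.450 + 15.999 = 196.674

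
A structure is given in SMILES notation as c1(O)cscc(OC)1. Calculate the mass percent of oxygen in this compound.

Atom tally by fragment:
  thiophene ring core → C:4 H:4 S:1
  (− 2 ring H displaced by substituents)
  + OH → O:1 H:1
  + OCH3 → C:1 H:3 O:1
Element totals:
  C: 5
  H: 6
  O: 2
  S: 1
Molecular formula: C5H6O2S.
Molar mass = 130.161 g/mol.
Mass from O: 2 × 15.999 = 31.998 g/mol.
%O = 31.998 / 130.161 × 100 = 24.58%.

24.58%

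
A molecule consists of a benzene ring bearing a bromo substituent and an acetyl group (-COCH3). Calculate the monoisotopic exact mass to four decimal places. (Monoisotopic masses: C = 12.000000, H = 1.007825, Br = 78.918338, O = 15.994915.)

197.9680

Atom tally by fragment:
  benzene ring core → C:6 H:6
  (− 2 ring H displaced by substituents)
  + Br → Br:1
  + COCH3 → C:2 H:3 O:1
Element totals:
  C: 8
  H: 7
  Br: 1
  O: 1
Molecular formula: C8H7BrO.
  M = 8(12.0) + 7(1.007825) + 78.918338 + 15.994915
    = 96.000000 + 7.054775 + 78.918338 + 15.994915 = 197.968028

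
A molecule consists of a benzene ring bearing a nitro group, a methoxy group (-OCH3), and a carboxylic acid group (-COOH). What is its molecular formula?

C8H7NO5

Atom tally by fragment:
  benzene ring core → C:6 H:6
  (− 3 ring H displaced by substituents)
  + NO2 → N:1 O:2
  + OCH3 → C:1 H:3 O:1
  + COOH → C:1 H:1 O:2
Element totals:
  C: 8
  H: 7
  N: 1
  O: 5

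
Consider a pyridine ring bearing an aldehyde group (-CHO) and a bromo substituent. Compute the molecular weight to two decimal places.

186.01 g/mol

Atom tally by fragment:
  pyridine ring core → C:5 H:5 N:1
  (− 2 ring H displaced by substituents)
  + CHO → C:1 H:1 O:1
  + Br → Br:1
Element totals:
  C: 6
  H: 4
  Br: 1
  N: 1
  O: 1
Molecular formula: C6H4BrNO.
  M = 6(12.011) + 4(1.008) + 79.904 + 14.007 + 15.999
    = 72.066 + 4.032 + 79.904 + 14.007 + 15.999 = 186.008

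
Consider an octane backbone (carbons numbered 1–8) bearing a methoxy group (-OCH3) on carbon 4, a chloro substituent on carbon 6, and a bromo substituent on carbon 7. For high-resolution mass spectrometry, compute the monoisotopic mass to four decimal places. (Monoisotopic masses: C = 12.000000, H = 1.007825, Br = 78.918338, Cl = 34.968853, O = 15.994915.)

256.0230

Atom tally by fragment:
  CH3 → C:1 H:3
  CH2 → C:1 H:2
  CH2 → C:1 H:2
  CH(OCH3) → C:2 H:4 O:1
  CH2 → C:1 H:2
  CH(Cl) → C:1 H:1 Cl:1
  CH(Br) → C:1 H:1 Br:1
  CH3 → C:1 H:3
Element totals:
  C: 9
  H: 18
  Br: 1
  Cl: 1
  O: 1
Molecular formula: C9H18BrClO.
  M = 9(12.0) + 18(1.007825) + 78.918338 + 34.968853 + 15.994915
    = 108.000000 + 18.140850 + 78.918338 + 34.968853 + 15.994915 = 256.022956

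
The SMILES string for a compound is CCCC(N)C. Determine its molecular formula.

C5H13N

Atom tally by fragment:
  CH3 → C:1 H:3
  CH2 → C:1 H:2
  CH2 → C:1 H:2
  CH(NH2) → C:1 H:3 N:1
  CH3 → C:1 H:3
Element totals:
  C: 5
  H: 13
  N: 1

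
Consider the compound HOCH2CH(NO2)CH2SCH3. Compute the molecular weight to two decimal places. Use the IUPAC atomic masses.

151.18 g/mol

Atom tally by fragment:
  HOCH2 → C:1 H:3 O:1
  CH(NO2) → C:1 H:1 N:1 O:2
  CH2SCH3 → C:2 H:5 S:1
Element totals:
  C: 4
  H: 9
  N: 1
  O: 3
  S: 1
Molecular formula: C4H9NO3S.
  M = 4(12.011) + 9(1.008) + 14.007 + 3(15.999) + 32.06
    = 48.044 + 9.072 + 14.007 + 47.997 + 32.060 = 151.180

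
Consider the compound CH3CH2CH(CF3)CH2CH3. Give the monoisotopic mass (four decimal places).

140.0813

Atom tally by fragment:
  CH3 → C:1 H:3
  CH2 → C:1 H:2
  CH(CF3) → C:2 H:1 F:3
  CH2 → C:1 H:2
  CH3 → C:1 H:3
Element totals:
  C: 6
  H: 11
  F: 3
Molecular formula: C6H11F3.
  M = 6(12.0) + 11(1.007825) + 3(18.998403)
    = 72.000000 + 11.086075 + 56.995209 = 140.081284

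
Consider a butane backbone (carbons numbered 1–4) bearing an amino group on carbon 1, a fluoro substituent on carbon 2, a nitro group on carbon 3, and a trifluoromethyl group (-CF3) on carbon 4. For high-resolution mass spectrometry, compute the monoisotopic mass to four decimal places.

204.0522

Atom tally by fragment:
  H2NCH2 → C:1 H:4 N:1
  CH(F) → C:1 H:1 F:1
  CH(NO2) → C:1 H:1 N:1 O:2
  CH2CF3 → C:2 H:2 F:3
Element totals:
  C: 5
  H: 8
  F: 4
  N: 2
  O: 2
Molecular formula: C5H8F4N2O2.
  M = 5(12.0) + 8(1.007825) + 4(18.998403) + 2(14.003074) + 2(15.994915)
    = 60.000000 + 8.062600 + 75.993612 + 28.006148 + 31.989830 = 204.052190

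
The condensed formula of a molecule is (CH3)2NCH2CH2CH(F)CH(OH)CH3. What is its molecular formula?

C7H16FNO

Atom tally by fragment:
  (CH3)2NCH2 → C:3 H:8 N:1
  CH2 → C:1 H:2
  CH(F) → C:1 H:1 F:1
  CH(OH) → C:1 H:2 O:1
  CH3 → C:1 H:3
Element totals:
  C: 7
  H: 16
  F: 1
  N: 1
  O: 1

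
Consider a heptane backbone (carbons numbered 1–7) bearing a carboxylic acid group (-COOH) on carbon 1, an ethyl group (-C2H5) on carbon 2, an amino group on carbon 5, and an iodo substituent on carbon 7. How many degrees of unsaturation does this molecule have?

Atom tally by fragment:
  HOOCCH2 → C:2 H:3 O:2
  CH(C2H5) → C:3 H:6
  CH2 → C:1 H:2
  CH2 → C:1 H:2
  CH(NH2) → C:1 H:3 N:1
  CH2 → C:1 H:2
  CH2I → C:1 H:2 I:1
Element totals:
  C: 10
  H: 20
  I: 1
  N: 1
  O: 2
Molecular formula: C10H20INO2.
DoU = (2C + 2 + N − H − X) / 2 = (2·10 + 2 + 1 − 20 − 1) / 2 = 1.

1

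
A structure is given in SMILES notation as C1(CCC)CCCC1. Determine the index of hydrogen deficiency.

Atom tally by fragment:
  cyclopentane ring core → C:5 H:10
  (− 1 ring H displaced by substituents)
  + CH2CH2CH3 → C:3 H:7
Element totals:
  C: 8
  H: 16
Molecular formula: C8H16.
DoU = (2C + 2 + N − H − X) / 2 = (2·8 + 2 + 0 − 16 − 0) / 2 = 1.

1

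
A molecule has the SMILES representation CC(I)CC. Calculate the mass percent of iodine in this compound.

Atom tally by fragment:
  CH3 → C:1 H:3
  CH(I) → C:1 H:1 I:1
  CH2 → C:1 H:2
  CH3 → C:1 H:3
Element totals:
  C: 4
  H: 9
  I: 1
Molecular formula: C4H9I.
Molar mass = 184.020 g/mol.
Mass from I: 1 × 126.904 = 126.904 g/mol.
%I = 126.904 / 184.020 × 100 = 68.96%.

68.96%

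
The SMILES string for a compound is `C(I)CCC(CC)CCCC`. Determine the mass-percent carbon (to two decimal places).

Atom tally by fragment:
  ICH2 → C:1 H:2 I:1
  CH2 → C:1 H:2
  CH2 → C:1 H:2
  CH(C2H5) → C:3 H:6
  CH2 → C:1 H:2
  CH2 → C:1 H:2
  CH2 → C:1 H:2
  CH3 → C:1 H:3
Element totals:
  C: 10
  H: 21
  I: 1
Molecular formula: C10H21I.
Molar mass = 268.182 g/mol.
Mass from C: 10 × 12.011 = 120.110 g/mol.
%C = 120.110 / 268.182 × 100 = 44.79%.

44.79%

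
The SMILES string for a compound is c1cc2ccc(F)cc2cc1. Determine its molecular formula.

C10H7F

Atom tally by fragment:
  naphthalene ring system core → C:10 H:8
  (− 1 ring H displaced by substituents)
  + F → F:1
Element totals:
  C: 10
  H: 7
  F: 1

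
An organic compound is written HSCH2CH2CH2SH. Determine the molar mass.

108.22 g/mol

Atom tally by fragment:
  HSCH2 → C:1 H:3 S:1
  CH2 → C:1 H:2
  CH2SH → C:1 H:3 S:1
Element totals:
  C: 3
  H: 8
  S: 2
Molecular formula: C3H8S2.
  M = 3(12.011) + 8(1.008) + 2(32.06)
    = 36.033 + 8.064 + 64.120 = 108.217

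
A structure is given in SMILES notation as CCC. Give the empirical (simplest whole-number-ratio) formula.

C3H8

Atom tally by fragment:
  CH3 → C:1 H:3
  CH2 → C:1 H:2
  CH3 → C:1 H:3
Element totals:
  C: 3
  H: 8
Molecular formula: C3H8.
gcd of subscripts (3, 8) = 1, so the empirical formula equals the molecular formula.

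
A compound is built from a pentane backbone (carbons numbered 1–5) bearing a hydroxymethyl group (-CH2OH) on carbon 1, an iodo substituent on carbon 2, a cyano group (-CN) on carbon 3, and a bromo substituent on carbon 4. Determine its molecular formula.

Atom tally by fragment:
  HOCH2CH2 → C:2 H:5 O:1
  CH(I) → C:1 H:1 I:1
  CH(CN) → C:2 H:1 N:1
  CH(Br) → C:1 H:1 Br:1
  CH3 → C:1 H:3
Element totals:
  C: 7
  H: 11
  Br: 1
  I: 1
  N: 1
  O: 1

C7H11BrINO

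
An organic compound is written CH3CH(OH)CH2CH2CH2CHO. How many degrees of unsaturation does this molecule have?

Atom tally by fragment:
  CH3 → C:1 H:3
  CH(OH) → C:1 H:2 O:1
  CH2 → C:1 H:2
  CH2 → C:1 H:2
  CH2CHO → C:2 H:3 O:1
Element totals:
  C: 6
  H: 12
  O: 2
Molecular formula: C6H12O2.
DoU = (2C + 2 + N − H − X) / 2 = (2·6 + 2 + 0 − 12 − 0) / 2 = 1.

1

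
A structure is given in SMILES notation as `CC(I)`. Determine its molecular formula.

Atom tally by fragment:
  CH3 → C:1 H:3
  CH2I → C:1 H:2 I:1
Element totals:
  C: 2
  H: 5
  I: 1

C2H5I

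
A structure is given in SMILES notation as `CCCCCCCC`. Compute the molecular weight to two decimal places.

Atom tally by fragment:
  CH3 → C:1 H:3
  CH2 → C:1 H:2
  CH2 → C:1 H:2
  CH2 → C:1 H:2
  CH2 → C:1 H:2
  CH2 → C:1 H:2
  CH2 → C:1 H:2
  CH3 → C:1 H:3
Element totals:
  C: 8
  H: 18
Molecular formula: C8H18.
  M = 8(12.011) + 18(1.008)
    = 96.088 + 18.144 = 114.232

114.23 g/mol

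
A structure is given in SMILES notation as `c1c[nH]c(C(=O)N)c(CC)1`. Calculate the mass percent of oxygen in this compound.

11.58%

Atom tally by fragment:
  pyrrole ring core → C:4 H:5 N:1
  (− 2 ring H displaced by substituents)
  + CONH2 → C:1 H:2 O:1 N:1
  + C2H5 → C:2 H:5
Element totals:
  C: 7
  H: 10
  N: 2
  O: 1
Molecular formula: C7H10N2O.
Molar mass = 138.170 g/mol.
Mass from O: 1 × 15.999 = 15.999 g/mol.
%O = 15.999 / 138.170 × 100 = 11.58%.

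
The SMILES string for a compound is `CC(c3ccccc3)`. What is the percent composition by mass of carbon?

90.51%

Atom tally by fragment:
  CH3 → C:1 H:3
  CH2C6H5 → C:7 H:7
Element totals:
  C: 8
  H: 10
Molecular formula: C8H10.
Molar mass = 106.168 g/mol.
Mass from C: 8 × 12.011 = 96.088 g/mol.
%C = 96.088 / 106.168 × 100 = 90.51%.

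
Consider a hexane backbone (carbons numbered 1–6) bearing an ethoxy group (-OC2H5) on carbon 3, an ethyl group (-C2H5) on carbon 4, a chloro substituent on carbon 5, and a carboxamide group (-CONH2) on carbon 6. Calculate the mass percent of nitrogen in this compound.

5.94%

Atom tally by fragment:
  CH3 → C:1 H:3
  CH2 → C:1 H:2
  CH(OC2H5) → C:3 H:6 O:1
  CH(C2H5) → C:3 H:6
  CH(Cl) → C:1 H:1 Cl:1
  CH2CONH2 → C:2 H:4 O:1 N:1
Element totals:
  C: 11
  H: 22
  Cl: 1
  N: 1
  O: 2
Molecular formula: C11H22ClNO2.
Molar mass = 235.752 g/mol.
Mass from N: 1 × 14.007 = 14.007 g/mol.
%N = 14.007 / 235.752 × 100 = 5.94%.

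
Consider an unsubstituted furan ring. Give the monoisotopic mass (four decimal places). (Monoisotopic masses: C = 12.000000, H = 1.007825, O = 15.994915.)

68.0262

Atom tally by fragment:
  furan ring core → C:4 H:4 O:1
Element totals:
  C: 4
  H: 4
  O: 1
Molecular formula: C4H4O.
  M = 4(12.0) + 4(1.007825) + 15.994915
    = 48.000000 + 4.031300 + 15.994915 = 68.026215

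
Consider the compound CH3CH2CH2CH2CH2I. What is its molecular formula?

C5H11I

Atom tally by fragment:
  CH3 → C:1 H:3
  CH2 → C:1 H:2
  CH2 → C:1 H:2
  CH2 → C:1 H:2
  CH2I → C:1 H:2 I:1
Element totals:
  C: 5
  H: 11
  I: 1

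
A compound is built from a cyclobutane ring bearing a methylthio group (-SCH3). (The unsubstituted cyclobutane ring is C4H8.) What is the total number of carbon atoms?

5

Atom tally by fragment:
  cyclobutane ring core → C:4 H:8
  (− 1 ring H displaced by substituents)
  + SCH3 → C:1 H:3 S:1
Element totals:
  C: 5
  H: 10
  S: 1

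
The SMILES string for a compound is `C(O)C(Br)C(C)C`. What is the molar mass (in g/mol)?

Atom tally by fragment:
  HOCH2 → C:1 H:3 O:1
  CH(Br) → C:1 H:1 Br:1
  CH(CH3) → C:2 H:4
  CH3 → C:1 H:3
Element totals:
  C: 5
  H: 11
  Br: 1
  O: 1
Molecular formula: C5H11BrO.
  M = 5(12.011) + 11(1.008) + 79.904 + 15.999
    = 60.055 + 11.088 + 79.904 + 15.999 = 167.046

167.05 g/mol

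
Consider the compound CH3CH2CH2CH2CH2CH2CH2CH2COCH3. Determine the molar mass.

Atom tally by fragment:
  CH3 → C:1 H:3
  CH2 → C:1 H:2
  CH2 → C:1 H:2
  CH2 → C:1 H:2
  CH2 → C:1 H:2
  CH2 → C:1 H:2
  CH2 → C:1 H:2
  CH2COCH3 → C:3 H:5 O:1
Element totals:
  C: 10
  H: 20
  O: 1
Molecular formula: C10H20O.
  M = 10(12.011) + 20(1.008) + 15.999
    = 120.110 + 20.160 + 15.999 = 156.269

156.27 g/mol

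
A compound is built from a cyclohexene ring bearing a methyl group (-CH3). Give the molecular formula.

C7H12

Atom tally by fragment:
  cyclohexene ring core → C:6 H:10
  (− 1 ring H displaced by substituents)
  + CH3 → C:1 H:3
Element totals:
  C: 7
  H: 12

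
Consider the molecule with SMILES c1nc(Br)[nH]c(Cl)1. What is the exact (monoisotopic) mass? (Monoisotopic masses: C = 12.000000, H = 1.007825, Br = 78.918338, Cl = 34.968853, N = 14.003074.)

Atom tally by fragment:
  imidazole ring core → C:3 H:4 N:2
  (− 2 ring H displaced by substituents)
  + Br → Br:1
  + Cl → Cl:1
Element totals:
  C: 3
  H: 2
  Br: 1
  Cl: 1
  N: 2
Molecular formula: C3H2BrClN2.
  M = 3(12.0) + 2(1.007825) + 78.918338 + 34.968853 + 2(14.003074)
    = 36.000000 + 2.015650 + 78.918338 + 34.968853 + 28.006148 = 179.908989

179.9090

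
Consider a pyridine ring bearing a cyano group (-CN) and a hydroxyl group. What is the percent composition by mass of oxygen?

Atom tally by fragment:
  pyridine ring core → C:5 H:5 N:1
  (− 2 ring H displaced by substituents)
  + CN → C:1 N:1
  + OH → O:1 H:1
Element totals:
  C: 6
  H: 4
  N: 2
  O: 1
Molecular formula: C6H4N2O.
Molar mass = 120.111 g/mol.
Mass from O: 1 × 15.999 = 15.999 g/mol.
%O = 15.999 / 120.111 × 100 = 13.32%.

13.32%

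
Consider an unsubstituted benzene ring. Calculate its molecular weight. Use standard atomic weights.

78.11 g/mol

Atom tally by fragment:
  benzene ring core → C:6 H:6
Element totals:
  C: 6
  H: 6
Molecular formula: C6H6.
  M = 6(12.011) + 6(1.008)
    = 72.066 + 6.048 = 78.114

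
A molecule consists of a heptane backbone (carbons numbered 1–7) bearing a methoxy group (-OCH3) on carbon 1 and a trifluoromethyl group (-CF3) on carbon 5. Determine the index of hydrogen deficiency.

0

Atom tally by fragment:
  CH3OCH2 → C:2 H:5 O:1
  CH2 → C:1 H:2
  CH2 → C:1 H:2
  CH2 → C:1 H:2
  CH(CF3) → C:2 H:1 F:3
  CH2 → C:1 H:2
  CH3 → C:1 H:3
Element totals:
  C: 9
  H: 17
  F: 3
  O: 1
Molecular formula: C9H17F3O.
DoU = (2C + 2 + N − H − X) / 2 = (2·9 + 2 + 0 − 17 − 3) / 2 = 0.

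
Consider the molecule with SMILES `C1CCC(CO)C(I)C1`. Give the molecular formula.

Atom tally by fragment:
  cyclohexane ring core → C:6 H:12
  (− 2 ring H displaced by substituents)
  + CH2OH → C:1 H:3 O:1
  + I → I:1
Element totals:
  C: 7
  H: 13
  I: 1
  O: 1

C7H13IO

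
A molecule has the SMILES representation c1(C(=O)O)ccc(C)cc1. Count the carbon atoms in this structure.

8

Atom tally by fragment:
  benzene ring core → C:6 H:6
  (− 2 ring H displaced by substituents)
  + COOH → C:1 H:1 O:2
  + CH3 → C:1 H:3
Element totals:
  C: 8
  H: 8
  O: 2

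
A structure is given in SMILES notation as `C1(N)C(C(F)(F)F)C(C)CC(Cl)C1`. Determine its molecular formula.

C8H13ClF3N

Atom tally by fragment:
  cyclohexane ring core → C:6 H:12
  (− 4 ring H displaced by substituents)
  + NH2 → N:1 H:2
  + CF3 → C:1 F:3
  + CH3 → C:1 H:3
  + Cl → Cl:1
Element totals:
  C: 8
  H: 13
  Cl: 1
  F: 3
  N: 1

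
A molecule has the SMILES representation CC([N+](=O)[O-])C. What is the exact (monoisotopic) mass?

Atom tally by fragment:
  CH3 → C:1 H:3
  CH(NO2) → C:1 H:1 N:1 O:2
  CH3 → C:1 H:3
Element totals:
  C: 3
  H: 7
  N: 1
  O: 2
Molecular formula: C3H7NO2.
  M = 3(12.0) + 7(1.007825) + 14.003074 + 2(15.994915)
    = 36.000000 + 7.054775 + 14.003074 + 31.989830 = 89.047679

89.0477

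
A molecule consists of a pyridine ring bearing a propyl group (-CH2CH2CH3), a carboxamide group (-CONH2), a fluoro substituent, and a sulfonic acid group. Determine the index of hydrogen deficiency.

Atom tally by fragment:
  pyridine ring core → C:5 H:5 N:1
  (− 4 ring H displaced by substituents)
  + CH2CH2CH3 → C:3 H:7
  + CONH2 → C:1 H:2 O:1 N:1
  + F → F:1
  + SO3H → S:1 O:3 H:1
Element totals:
  C: 9
  H: 11
  F: 1
  N: 2
  O: 4
  S: 1
Molecular formula: C9H11FN2O4S.
DoU = (2C + 2 + N − H − X) / 2 = (2·9 + 2 + 2 − 11 − 1) / 2 = 5.

5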